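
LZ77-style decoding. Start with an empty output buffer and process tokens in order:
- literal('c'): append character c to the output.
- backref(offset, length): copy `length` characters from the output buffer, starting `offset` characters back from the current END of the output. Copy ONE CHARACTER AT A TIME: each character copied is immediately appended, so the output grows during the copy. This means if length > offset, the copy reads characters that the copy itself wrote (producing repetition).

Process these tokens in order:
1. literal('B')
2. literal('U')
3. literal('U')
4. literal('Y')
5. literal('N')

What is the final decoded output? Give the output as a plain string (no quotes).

Token 1: literal('B'). Output: "B"
Token 2: literal('U'). Output: "BU"
Token 3: literal('U'). Output: "BUU"
Token 4: literal('Y'). Output: "BUUY"
Token 5: literal('N'). Output: "BUUYN"

Answer: BUUYN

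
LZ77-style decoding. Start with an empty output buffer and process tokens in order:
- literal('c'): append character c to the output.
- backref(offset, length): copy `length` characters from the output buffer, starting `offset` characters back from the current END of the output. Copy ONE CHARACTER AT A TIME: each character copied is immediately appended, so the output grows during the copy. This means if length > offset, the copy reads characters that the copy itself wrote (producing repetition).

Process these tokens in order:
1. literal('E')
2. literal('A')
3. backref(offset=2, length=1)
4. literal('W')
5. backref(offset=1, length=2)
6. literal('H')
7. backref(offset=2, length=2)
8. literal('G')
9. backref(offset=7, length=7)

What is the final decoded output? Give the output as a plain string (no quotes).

Answer: EAEWWWHWHGWWWHWHG

Derivation:
Token 1: literal('E'). Output: "E"
Token 2: literal('A'). Output: "EA"
Token 3: backref(off=2, len=1). Copied 'E' from pos 0. Output: "EAE"
Token 4: literal('W'). Output: "EAEW"
Token 5: backref(off=1, len=2) (overlapping!). Copied 'WW' from pos 3. Output: "EAEWWW"
Token 6: literal('H'). Output: "EAEWWWH"
Token 7: backref(off=2, len=2). Copied 'WH' from pos 5. Output: "EAEWWWHWH"
Token 8: literal('G'). Output: "EAEWWWHWHG"
Token 9: backref(off=7, len=7). Copied 'WWWHWHG' from pos 3. Output: "EAEWWWHWHGWWWHWHG"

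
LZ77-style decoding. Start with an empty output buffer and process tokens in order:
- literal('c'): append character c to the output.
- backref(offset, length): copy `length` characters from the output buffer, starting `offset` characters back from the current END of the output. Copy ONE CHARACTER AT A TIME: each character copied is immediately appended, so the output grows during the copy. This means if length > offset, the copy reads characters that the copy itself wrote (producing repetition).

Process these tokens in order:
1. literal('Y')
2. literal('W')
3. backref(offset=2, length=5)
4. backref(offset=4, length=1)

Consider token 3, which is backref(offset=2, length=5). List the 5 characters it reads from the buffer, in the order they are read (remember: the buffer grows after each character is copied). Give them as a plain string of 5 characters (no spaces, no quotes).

Answer: YWYWY

Derivation:
Token 1: literal('Y'). Output: "Y"
Token 2: literal('W'). Output: "YW"
Token 3: backref(off=2, len=5). Buffer before: "YW" (len 2)
  byte 1: read out[0]='Y', append. Buffer now: "YWY"
  byte 2: read out[1]='W', append. Buffer now: "YWYW"
  byte 3: read out[2]='Y', append. Buffer now: "YWYWY"
  byte 4: read out[3]='W', append. Buffer now: "YWYWYW"
  byte 5: read out[4]='Y', append. Buffer now: "YWYWYWY"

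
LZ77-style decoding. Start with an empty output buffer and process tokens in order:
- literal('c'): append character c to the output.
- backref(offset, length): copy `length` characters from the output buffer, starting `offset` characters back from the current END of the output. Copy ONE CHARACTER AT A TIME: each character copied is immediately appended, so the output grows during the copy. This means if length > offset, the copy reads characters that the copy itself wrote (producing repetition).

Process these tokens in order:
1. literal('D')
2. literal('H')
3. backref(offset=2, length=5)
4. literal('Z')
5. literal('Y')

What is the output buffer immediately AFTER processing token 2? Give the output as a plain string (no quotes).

Token 1: literal('D'). Output: "D"
Token 2: literal('H'). Output: "DH"

Answer: DH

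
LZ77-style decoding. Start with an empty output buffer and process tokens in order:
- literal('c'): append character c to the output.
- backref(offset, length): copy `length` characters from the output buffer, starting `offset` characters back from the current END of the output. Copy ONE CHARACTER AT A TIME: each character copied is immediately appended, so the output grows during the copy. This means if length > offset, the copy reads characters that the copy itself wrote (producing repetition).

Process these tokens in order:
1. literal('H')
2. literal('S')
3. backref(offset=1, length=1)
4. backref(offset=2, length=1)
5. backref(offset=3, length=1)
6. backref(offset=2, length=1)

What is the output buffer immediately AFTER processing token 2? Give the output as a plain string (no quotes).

Answer: HS

Derivation:
Token 1: literal('H'). Output: "H"
Token 2: literal('S'). Output: "HS"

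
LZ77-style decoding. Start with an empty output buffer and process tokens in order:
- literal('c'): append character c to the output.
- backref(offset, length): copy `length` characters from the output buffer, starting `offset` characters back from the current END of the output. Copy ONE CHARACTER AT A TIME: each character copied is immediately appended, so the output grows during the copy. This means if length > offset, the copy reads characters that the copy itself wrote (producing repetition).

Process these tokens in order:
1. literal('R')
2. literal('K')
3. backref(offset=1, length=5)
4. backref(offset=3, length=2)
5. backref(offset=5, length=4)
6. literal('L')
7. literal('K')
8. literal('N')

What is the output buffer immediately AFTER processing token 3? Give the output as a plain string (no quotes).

Answer: RKKKKKK

Derivation:
Token 1: literal('R'). Output: "R"
Token 2: literal('K'). Output: "RK"
Token 3: backref(off=1, len=5) (overlapping!). Copied 'KKKKK' from pos 1. Output: "RKKKKKK"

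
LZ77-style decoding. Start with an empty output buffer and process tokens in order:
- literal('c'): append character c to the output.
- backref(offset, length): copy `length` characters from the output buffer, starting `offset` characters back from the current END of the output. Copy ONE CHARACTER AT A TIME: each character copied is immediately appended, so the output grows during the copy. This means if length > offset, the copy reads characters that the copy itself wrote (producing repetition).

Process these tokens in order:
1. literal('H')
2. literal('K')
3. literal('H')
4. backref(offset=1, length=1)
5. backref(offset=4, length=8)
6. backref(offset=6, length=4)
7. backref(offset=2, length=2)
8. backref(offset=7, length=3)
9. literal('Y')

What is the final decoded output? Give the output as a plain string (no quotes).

Answer: HKHHHKHHHKHHHHHKHKHHHY

Derivation:
Token 1: literal('H'). Output: "H"
Token 2: literal('K'). Output: "HK"
Token 3: literal('H'). Output: "HKH"
Token 4: backref(off=1, len=1). Copied 'H' from pos 2. Output: "HKHH"
Token 5: backref(off=4, len=8) (overlapping!). Copied 'HKHHHKHH' from pos 0. Output: "HKHHHKHHHKHH"
Token 6: backref(off=6, len=4). Copied 'HHHK' from pos 6. Output: "HKHHHKHHHKHHHHHK"
Token 7: backref(off=2, len=2). Copied 'HK' from pos 14. Output: "HKHHHKHHHKHHHHHKHK"
Token 8: backref(off=7, len=3). Copied 'HHH' from pos 11. Output: "HKHHHKHHHKHHHHHKHKHHH"
Token 9: literal('Y'). Output: "HKHHHKHHHKHHHHHKHKHHHY"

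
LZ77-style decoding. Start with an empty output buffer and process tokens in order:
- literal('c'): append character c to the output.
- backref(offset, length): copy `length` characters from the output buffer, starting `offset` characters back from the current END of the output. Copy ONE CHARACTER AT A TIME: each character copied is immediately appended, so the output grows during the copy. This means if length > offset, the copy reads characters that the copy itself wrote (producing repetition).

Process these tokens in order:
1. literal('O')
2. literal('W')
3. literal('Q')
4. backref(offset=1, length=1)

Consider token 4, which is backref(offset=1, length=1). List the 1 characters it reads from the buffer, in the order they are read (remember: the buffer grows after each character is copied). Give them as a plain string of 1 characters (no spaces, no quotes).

Token 1: literal('O'). Output: "O"
Token 2: literal('W'). Output: "OW"
Token 3: literal('Q'). Output: "OWQ"
Token 4: backref(off=1, len=1). Buffer before: "OWQ" (len 3)
  byte 1: read out[2]='Q', append. Buffer now: "OWQQ"

Answer: Q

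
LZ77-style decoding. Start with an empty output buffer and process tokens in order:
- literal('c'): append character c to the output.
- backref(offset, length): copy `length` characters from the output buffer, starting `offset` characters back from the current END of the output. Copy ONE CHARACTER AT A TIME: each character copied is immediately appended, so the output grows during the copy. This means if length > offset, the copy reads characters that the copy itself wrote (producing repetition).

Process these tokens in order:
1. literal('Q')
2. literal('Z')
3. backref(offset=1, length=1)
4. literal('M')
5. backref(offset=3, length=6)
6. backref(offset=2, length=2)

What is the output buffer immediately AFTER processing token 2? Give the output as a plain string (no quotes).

Token 1: literal('Q'). Output: "Q"
Token 2: literal('Z'). Output: "QZ"

Answer: QZ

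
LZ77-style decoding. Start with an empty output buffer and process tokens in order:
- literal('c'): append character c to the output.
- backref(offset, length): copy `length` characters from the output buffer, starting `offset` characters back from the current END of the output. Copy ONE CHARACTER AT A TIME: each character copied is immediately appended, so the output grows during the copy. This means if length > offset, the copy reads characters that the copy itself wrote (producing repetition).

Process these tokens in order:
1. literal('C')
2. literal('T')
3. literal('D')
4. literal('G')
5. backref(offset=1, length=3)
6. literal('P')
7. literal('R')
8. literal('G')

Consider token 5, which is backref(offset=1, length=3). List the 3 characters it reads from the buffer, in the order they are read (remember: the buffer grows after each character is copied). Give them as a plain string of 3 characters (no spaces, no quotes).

Answer: GGG

Derivation:
Token 1: literal('C'). Output: "C"
Token 2: literal('T'). Output: "CT"
Token 3: literal('D'). Output: "CTD"
Token 4: literal('G'). Output: "CTDG"
Token 5: backref(off=1, len=3). Buffer before: "CTDG" (len 4)
  byte 1: read out[3]='G', append. Buffer now: "CTDGG"
  byte 2: read out[4]='G', append. Buffer now: "CTDGGG"
  byte 3: read out[5]='G', append. Buffer now: "CTDGGGG"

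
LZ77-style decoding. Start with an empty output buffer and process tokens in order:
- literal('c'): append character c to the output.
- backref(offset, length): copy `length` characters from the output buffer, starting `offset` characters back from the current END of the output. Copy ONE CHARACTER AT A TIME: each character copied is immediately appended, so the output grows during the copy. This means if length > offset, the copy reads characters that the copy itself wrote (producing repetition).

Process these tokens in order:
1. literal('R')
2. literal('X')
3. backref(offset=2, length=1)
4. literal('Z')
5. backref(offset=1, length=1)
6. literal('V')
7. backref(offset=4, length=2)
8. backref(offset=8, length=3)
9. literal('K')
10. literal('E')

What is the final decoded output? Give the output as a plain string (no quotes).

Token 1: literal('R'). Output: "R"
Token 2: literal('X'). Output: "RX"
Token 3: backref(off=2, len=1). Copied 'R' from pos 0. Output: "RXR"
Token 4: literal('Z'). Output: "RXRZ"
Token 5: backref(off=1, len=1). Copied 'Z' from pos 3. Output: "RXRZZ"
Token 6: literal('V'). Output: "RXRZZV"
Token 7: backref(off=4, len=2). Copied 'RZ' from pos 2. Output: "RXRZZVRZ"
Token 8: backref(off=8, len=3). Copied 'RXR' from pos 0. Output: "RXRZZVRZRXR"
Token 9: literal('K'). Output: "RXRZZVRZRXRK"
Token 10: literal('E'). Output: "RXRZZVRZRXRKE"

Answer: RXRZZVRZRXRKE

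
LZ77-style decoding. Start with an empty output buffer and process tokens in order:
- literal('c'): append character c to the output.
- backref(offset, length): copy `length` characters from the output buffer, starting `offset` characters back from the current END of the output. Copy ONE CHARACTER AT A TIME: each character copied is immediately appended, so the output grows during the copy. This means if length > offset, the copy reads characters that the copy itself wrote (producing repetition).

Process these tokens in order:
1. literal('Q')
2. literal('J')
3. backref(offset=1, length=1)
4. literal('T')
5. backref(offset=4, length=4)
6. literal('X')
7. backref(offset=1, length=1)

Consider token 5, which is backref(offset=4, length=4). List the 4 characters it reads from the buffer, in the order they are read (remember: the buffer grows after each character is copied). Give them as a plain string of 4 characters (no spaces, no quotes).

Token 1: literal('Q'). Output: "Q"
Token 2: literal('J'). Output: "QJ"
Token 3: backref(off=1, len=1). Copied 'J' from pos 1. Output: "QJJ"
Token 4: literal('T'). Output: "QJJT"
Token 5: backref(off=4, len=4). Buffer before: "QJJT" (len 4)
  byte 1: read out[0]='Q', append. Buffer now: "QJJTQ"
  byte 2: read out[1]='J', append. Buffer now: "QJJTQJ"
  byte 3: read out[2]='J', append. Buffer now: "QJJTQJJ"
  byte 4: read out[3]='T', append. Buffer now: "QJJTQJJT"

Answer: QJJT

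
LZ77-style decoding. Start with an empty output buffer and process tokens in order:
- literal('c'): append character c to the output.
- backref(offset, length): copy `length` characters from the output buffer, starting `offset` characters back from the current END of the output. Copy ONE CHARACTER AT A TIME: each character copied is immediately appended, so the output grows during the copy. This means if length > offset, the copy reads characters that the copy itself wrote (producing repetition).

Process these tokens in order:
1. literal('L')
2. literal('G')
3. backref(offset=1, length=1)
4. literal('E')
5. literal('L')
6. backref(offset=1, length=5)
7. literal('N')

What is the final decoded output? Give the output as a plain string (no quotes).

Token 1: literal('L'). Output: "L"
Token 2: literal('G'). Output: "LG"
Token 3: backref(off=1, len=1). Copied 'G' from pos 1. Output: "LGG"
Token 4: literal('E'). Output: "LGGE"
Token 5: literal('L'). Output: "LGGEL"
Token 6: backref(off=1, len=5) (overlapping!). Copied 'LLLLL' from pos 4. Output: "LGGELLLLLL"
Token 7: literal('N'). Output: "LGGELLLLLLN"

Answer: LGGELLLLLLN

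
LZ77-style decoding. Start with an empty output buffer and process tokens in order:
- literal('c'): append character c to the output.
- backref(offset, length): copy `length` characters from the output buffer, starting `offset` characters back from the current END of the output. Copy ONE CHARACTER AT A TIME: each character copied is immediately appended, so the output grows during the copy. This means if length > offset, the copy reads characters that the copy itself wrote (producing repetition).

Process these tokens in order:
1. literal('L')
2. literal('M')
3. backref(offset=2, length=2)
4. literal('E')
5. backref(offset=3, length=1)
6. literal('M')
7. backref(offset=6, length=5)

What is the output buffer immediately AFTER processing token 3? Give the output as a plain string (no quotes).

Token 1: literal('L'). Output: "L"
Token 2: literal('M'). Output: "LM"
Token 3: backref(off=2, len=2). Copied 'LM' from pos 0. Output: "LMLM"

Answer: LMLM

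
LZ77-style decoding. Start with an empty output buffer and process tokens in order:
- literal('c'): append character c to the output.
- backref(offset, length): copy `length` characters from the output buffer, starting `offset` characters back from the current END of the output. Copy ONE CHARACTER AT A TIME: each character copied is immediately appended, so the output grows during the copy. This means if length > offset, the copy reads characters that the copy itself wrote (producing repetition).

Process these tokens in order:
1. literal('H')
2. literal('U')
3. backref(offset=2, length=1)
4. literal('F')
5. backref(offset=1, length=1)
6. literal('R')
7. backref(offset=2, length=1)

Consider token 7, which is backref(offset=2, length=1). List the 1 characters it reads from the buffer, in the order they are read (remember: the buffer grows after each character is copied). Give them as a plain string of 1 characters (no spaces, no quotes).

Token 1: literal('H'). Output: "H"
Token 2: literal('U'). Output: "HU"
Token 3: backref(off=2, len=1). Copied 'H' from pos 0. Output: "HUH"
Token 4: literal('F'). Output: "HUHF"
Token 5: backref(off=1, len=1). Copied 'F' from pos 3. Output: "HUHFF"
Token 6: literal('R'). Output: "HUHFFR"
Token 7: backref(off=2, len=1). Buffer before: "HUHFFR" (len 6)
  byte 1: read out[4]='F', append. Buffer now: "HUHFFRF"

Answer: F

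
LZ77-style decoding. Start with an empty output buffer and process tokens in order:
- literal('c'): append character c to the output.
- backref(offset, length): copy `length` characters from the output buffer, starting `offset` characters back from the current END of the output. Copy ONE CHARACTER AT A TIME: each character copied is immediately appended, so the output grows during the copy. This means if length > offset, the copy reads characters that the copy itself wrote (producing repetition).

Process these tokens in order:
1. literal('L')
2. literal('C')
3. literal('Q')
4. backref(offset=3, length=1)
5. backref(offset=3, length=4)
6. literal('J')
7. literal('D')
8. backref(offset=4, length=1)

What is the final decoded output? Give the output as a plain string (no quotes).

Token 1: literal('L'). Output: "L"
Token 2: literal('C'). Output: "LC"
Token 3: literal('Q'). Output: "LCQ"
Token 4: backref(off=3, len=1). Copied 'L' from pos 0. Output: "LCQL"
Token 5: backref(off=3, len=4) (overlapping!). Copied 'CQLC' from pos 1. Output: "LCQLCQLC"
Token 6: literal('J'). Output: "LCQLCQLCJ"
Token 7: literal('D'). Output: "LCQLCQLCJD"
Token 8: backref(off=4, len=1). Copied 'L' from pos 6. Output: "LCQLCQLCJDL"

Answer: LCQLCQLCJDL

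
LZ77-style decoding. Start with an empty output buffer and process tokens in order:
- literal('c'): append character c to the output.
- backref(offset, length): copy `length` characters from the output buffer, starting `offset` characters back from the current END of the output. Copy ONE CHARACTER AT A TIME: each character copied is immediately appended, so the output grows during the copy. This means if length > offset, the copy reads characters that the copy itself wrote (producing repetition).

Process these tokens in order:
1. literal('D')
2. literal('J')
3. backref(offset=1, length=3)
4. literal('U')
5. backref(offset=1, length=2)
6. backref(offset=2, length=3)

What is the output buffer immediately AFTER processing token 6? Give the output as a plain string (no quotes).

Token 1: literal('D'). Output: "D"
Token 2: literal('J'). Output: "DJ"
Token 3: backref(off=1, len=3) (overlapping!). Copied 'JJJ' from pos 1. Output: "DJJJJ"
Token 4: literal('U'). Output: "DJJJJU"
Token 5: backref(off=1, len=2) (overlapping!). Copied 'UU' from pos 5. Output: "DJJJJUUU"
Token 6: backref(off=2, len=3) (overlapping!). Copied 'UUU' from pos 6. Output: "DJJJJUUUUUU"

Answer: DJJJJUUUUUU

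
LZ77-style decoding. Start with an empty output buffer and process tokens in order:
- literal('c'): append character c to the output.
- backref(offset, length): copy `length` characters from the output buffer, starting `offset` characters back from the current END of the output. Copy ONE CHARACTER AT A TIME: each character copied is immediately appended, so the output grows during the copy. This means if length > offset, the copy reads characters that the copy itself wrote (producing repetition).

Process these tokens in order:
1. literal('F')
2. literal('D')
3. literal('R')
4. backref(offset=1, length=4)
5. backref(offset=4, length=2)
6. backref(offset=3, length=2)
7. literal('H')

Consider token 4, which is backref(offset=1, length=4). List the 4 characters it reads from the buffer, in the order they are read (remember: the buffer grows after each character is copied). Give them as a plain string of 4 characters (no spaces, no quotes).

Token 1: literal('F'). Output: "F"
Token 2: literal('D'). Output: "FD"
Token 3: literal('R'). Output: "FDR"
Token 4: backref(off=1, len=4). Buffer before: "FDR" (len 3)
  byte 1: read out[2]='R', append. Buffer now: "FDRR"
  byte 2: read out[3]='R', append. Buffer now: "FDRRR"
  byte 3: read out[4]='R', append. Buffer now: "FDRRRR"
  byte 4: read out[5]='R', append. Buffer now: "FDRRRRR"

Answer: RRRR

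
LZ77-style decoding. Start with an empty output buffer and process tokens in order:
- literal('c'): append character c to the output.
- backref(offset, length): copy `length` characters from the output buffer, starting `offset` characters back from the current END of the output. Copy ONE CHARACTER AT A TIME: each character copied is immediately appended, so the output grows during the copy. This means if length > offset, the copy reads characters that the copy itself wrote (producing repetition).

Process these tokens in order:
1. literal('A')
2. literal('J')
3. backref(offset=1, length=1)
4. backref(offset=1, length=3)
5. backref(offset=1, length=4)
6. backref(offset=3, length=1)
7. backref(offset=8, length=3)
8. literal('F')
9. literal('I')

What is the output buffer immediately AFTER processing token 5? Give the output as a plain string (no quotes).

Token 1: literal('A'). Output: "A"
Token 2: literal('J'). Output: "AJ"
Token 3: backref(off=1, len=1). Copied 'J' from pos 1. Output: "AJJ"
Token 4: backref(off=1, len=3) (overlapping!). Copied 'JJJ' from pos 2. Output: "AJJJJJ"
Token 5: backref(off=1, len=4) (overlapping!). Copied 'JJJJ' from pos 5. Output: "AJJJJJJJJJ"

Answer: AJJJJJJJJJ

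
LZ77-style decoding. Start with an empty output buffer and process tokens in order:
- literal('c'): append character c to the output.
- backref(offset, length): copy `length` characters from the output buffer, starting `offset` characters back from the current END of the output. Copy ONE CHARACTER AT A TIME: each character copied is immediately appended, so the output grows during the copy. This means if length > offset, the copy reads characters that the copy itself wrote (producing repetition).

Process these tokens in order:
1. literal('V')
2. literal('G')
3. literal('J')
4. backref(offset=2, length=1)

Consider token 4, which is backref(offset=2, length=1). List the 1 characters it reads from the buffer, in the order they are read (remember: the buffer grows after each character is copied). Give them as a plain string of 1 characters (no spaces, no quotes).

Answer: G

Derivation:
Token 1: literal('V'). Output: "V"
Token 2: literal('G'). Output: "VG"
Token 3: literal('J'). Output: "VGJ"
Token 4: backref(off=2, len=1). Buffer before: "VGJ" (len 3)
  byte 1: read out[1]='G', append. Buffer now: "VGJG"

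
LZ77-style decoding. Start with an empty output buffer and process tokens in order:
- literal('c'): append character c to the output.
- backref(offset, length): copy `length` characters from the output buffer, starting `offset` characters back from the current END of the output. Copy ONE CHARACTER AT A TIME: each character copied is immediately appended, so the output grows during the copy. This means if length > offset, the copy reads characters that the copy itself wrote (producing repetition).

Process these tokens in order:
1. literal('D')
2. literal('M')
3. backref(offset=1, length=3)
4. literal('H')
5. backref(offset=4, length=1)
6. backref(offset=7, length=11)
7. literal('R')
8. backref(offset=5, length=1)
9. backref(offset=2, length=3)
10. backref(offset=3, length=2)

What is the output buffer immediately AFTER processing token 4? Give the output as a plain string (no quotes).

Token 1: literal('D'). Output: "D"
Token 2: literal('M'). Output: "DM"
Token 3: backref(off=1, len=3) (overlapping!). Copied 'MMM' from pos 1. Output: "DMMMM"
Token 4: literal('H'). Output: "DMMMMH"

Answer: DMMMMH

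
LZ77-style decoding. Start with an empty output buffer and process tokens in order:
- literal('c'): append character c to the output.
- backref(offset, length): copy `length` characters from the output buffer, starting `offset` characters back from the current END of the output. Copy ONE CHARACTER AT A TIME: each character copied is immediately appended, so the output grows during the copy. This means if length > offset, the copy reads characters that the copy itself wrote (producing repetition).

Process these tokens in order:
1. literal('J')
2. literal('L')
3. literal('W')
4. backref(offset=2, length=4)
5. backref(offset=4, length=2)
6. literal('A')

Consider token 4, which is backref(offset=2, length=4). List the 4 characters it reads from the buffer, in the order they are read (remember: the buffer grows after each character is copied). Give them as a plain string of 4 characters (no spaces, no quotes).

Answer: LWLW

Derivation:
Token 1: literal('J'). Output: "J"
Token 2: literal('L'). Output: "JL"
Token 3: literal('W'). Output: "JLW"
Token 4: backref(off=2, len=4). Buffer before: "JLW" (len 3)
  byte 1: read out[1]='L', append. Buffer now: "JLWL"
  byte 2: read out[2]='W', append. Buffer now: "JLWLW"
  byte 3: read out[3]='L', append. Buffer now: "JLWLWL"
  byte 4: read out[4]='W', append. Buffer now: "JLWLWLW"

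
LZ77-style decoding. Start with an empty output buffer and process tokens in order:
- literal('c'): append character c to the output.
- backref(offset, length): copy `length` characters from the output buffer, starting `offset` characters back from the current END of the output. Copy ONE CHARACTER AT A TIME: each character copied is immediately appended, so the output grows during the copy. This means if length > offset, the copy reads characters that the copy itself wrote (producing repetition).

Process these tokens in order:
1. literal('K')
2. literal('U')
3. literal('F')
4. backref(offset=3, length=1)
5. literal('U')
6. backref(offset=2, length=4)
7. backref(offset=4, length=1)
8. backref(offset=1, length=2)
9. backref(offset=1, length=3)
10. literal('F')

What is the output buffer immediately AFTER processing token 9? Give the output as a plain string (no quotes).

Answer: KUFKUKUKUKKKKKK

Derivation:
Token 1: literal('K'). Output: "K"
Token 2: literal('U'). Output: "KU"
Token 3: literal('F'). Output: "KUF"
Token 4: backref(off=3, len=1). Copied 'K' from pos 0. Output: "KUFK"
Token 5: literal('U'). Output: "KUFKU"
Token 6: backref(off=2, len=4) (overlapping!). Copied 'KUKU' from pos 3. Output: "KUFKUKUKU"
Token 7: backref(off=4, len=1). Copied 'K' from pos 5. Output: "KUFKUKUKUK"
Token 8: backref(off=1, len=2) (overlapping!). Copied 'KK' from pos 9. Output: "KUFKUKUKUKKK"
Token 9: backref(off=1, len=3) (overlapping!). Copied 'KKK' from pos 11. Output: "KUFKUKUKUKKKKKK"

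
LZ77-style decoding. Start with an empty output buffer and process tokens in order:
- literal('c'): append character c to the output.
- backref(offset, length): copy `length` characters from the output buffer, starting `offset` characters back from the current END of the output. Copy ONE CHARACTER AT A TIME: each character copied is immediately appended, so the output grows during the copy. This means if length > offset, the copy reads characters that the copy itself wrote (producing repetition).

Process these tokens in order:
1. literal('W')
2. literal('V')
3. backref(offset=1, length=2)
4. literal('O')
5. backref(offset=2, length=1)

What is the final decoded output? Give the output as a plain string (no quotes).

Token 1: literal('W'). Output: "W"
Token 2: literal('V'). Output: "WV"
Token 3: backref(off=1, len=2) (overlapping!). Copied 'VV' from pos 1. Output: "WVVV"
Token 4: literal('O'). Output: "WVVVO"
Token 5: backref(off=2, len=1). Copied 'V' from pos 3. Output: "WVVVOV"

Answer: WVVVOV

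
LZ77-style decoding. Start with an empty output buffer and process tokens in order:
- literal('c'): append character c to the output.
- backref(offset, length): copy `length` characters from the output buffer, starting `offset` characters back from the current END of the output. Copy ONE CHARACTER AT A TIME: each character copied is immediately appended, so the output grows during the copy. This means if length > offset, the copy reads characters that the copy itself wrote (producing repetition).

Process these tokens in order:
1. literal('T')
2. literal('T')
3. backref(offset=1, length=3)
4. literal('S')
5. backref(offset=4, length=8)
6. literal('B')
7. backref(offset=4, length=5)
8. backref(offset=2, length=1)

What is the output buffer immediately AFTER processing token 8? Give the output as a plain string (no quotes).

Token 1: literal('T'). Output: "T"
Token 2: literal('T'). Output: "TT"
Token 3: backref(off=1, len=3) (overlapping!). Copied 'TTT' from pos 1. Output: "TTTTT"
Token 4: literal('S'). Output: "TTTTTS"
Token 5: backref(off=4, len=8) (overlapping!). Copied 'TTTSTTTS' from pos 2. Output: "TTTTTSTTTSTTTS"
Token 6: literal('B'). Output: "TTTTTSTTTSTTTSB"
Token 7: backref(off=4, len=5) (overlapping!). Copied 'TTSBT' from pos 11. Output: "TTTTTSTTTSTTTSBTTSBT"
Token 8: backref(off=2, len=1). Copied 'B' from pos 18. Output: "TTTTTSTTTSTTTSBTTSBTB"

Answer: TTTTTSTTTSTTTSBTTSBTB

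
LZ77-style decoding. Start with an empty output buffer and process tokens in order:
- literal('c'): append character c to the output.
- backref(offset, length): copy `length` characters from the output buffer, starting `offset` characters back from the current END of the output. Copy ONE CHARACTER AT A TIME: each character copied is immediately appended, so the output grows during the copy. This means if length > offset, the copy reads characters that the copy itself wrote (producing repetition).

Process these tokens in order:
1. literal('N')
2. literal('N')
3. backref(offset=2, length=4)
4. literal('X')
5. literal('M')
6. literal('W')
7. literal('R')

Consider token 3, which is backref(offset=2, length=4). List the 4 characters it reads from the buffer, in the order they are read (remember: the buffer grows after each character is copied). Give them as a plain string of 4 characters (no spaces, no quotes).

Token 1: literal('N'). Output: "N"
Token 2: literal('N'). Output: "NN"
Token 3: backref(off=2, len=4). Buffer before: "NN" (len 2)
  byte 1: read out[0]='N', append. Buffer now: "NNN"
  byte 2: read out[1]='N', append. Buffer now: "NNNN"
  byte 3: read out[2]='N', append. Buffer now: "NNNNN"
  byte 4: read out[3]='N', append. Buffer now: "NNNNNN"

Answer: NNNN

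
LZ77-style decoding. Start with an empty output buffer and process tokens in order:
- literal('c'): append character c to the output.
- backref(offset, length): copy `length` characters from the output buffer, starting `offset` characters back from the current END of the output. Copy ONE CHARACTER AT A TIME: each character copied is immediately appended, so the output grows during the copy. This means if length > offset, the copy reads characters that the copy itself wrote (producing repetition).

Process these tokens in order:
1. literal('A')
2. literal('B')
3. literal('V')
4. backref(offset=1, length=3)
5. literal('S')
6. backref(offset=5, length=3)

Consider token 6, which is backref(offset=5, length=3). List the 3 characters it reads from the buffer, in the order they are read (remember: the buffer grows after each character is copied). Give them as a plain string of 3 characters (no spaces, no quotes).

Token 1: literal('A'). Output: "A"
Token 2: literal('B'). Output: "AB"
Token 3: literal('V'). Output: "ABV"
Token 4: backref(off=1, len=3) (overlapping!). Copied 'VVV' from pos 2. Output: "ABVVVV"
Token 5: literal('S'). Output: "ABVVVVS"
Token 6: backref(off=5, len=3). Buffer before: "ABVVVVS" (len 7)
  byte 1: read out[2]='V', append. Buffer now: "ABVVVVSV"
  byte 2: read out[3]='V', append. Buffer now: "ABVVVVSVV"
  byte 3: read out[4]='V', append. Buffer now: "ABVVVVSVVV"

Answer: VVV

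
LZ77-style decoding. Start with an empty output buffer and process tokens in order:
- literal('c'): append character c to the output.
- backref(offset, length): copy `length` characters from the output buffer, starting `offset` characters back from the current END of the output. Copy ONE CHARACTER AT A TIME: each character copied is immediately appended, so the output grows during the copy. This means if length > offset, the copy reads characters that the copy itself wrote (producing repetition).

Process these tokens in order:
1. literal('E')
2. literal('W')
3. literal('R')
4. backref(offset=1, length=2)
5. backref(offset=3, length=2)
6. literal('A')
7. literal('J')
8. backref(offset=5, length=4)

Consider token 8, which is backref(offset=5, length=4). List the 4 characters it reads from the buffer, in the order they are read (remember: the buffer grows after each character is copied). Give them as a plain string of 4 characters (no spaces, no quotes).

Answer: RRRA

Derivation:
Token 1: literal('E'). Output: "E"
Token 2: literal('W'). Output: "EW"
Token 3: literal('R'). Output: "EWR"
Token 4: backref(off=1, len=2) (overlapping!). Copied 'RR' from pos 2. Output: "EWRRR"
Token 5: backref(off=3, len=2). Copied 'RR' from pos 2. Output: "EWRRRRR"
Token 6: literal('A'). Output: "EWRRRRRA"
Token 7: literal('J'). Output: "EWRRRRRAJ"
Token 8: backref(off=5, len=4). Buffer before: "EWRRRRRAJ" (len 9)
  byte 1: read out[4]='R', append. Buffer now: "EWRRRRRAJR"
  byte 2: read out[5]='R', append. Buffer now: "EWRRRRRAJRR"
  byte 3: read out[6]='R', append. Buffer now: "EWRRRRRAJRRR"
  byte 4: read out[7]='A', append. Buffer now: "EWRRRRRAJRRRA"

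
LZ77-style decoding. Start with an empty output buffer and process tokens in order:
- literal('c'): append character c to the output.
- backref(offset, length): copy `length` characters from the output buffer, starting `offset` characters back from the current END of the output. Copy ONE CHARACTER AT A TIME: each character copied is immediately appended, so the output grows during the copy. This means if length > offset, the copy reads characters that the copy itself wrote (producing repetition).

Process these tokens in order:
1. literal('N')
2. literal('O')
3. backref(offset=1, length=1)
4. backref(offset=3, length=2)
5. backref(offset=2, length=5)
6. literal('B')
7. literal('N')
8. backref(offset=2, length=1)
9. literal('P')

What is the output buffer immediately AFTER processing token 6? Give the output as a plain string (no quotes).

Answer: NOONONONONB

Derivation:
Token 1: literal('N'). Output: "N"
Token 2: literal('O'). Output: "NO"
Token 3: backref(off=1, len=1). Copied 'O' from pos 1. Output: "NOO"
Token 4: backref(off=3, len=2). Copied 'NO' from pos 0. Output: "NOONO"
Token 5: backref(off=2, len=5) (overlapping!). Copied 'NONON' from pos 3. Output: "NOONONONON"
Token 6: literal('B'). Output: "NOONONONONB"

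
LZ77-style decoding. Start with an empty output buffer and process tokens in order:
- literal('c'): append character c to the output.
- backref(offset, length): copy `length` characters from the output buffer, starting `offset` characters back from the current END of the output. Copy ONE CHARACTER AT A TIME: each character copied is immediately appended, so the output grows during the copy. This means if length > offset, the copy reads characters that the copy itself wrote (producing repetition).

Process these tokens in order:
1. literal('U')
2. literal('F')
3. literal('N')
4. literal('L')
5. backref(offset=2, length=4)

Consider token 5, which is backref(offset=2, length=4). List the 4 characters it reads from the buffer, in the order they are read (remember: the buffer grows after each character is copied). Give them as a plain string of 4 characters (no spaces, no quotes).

Answer: NLNL

Derivation:
Token 1: literal('U'). Output: "U"
Token 2: literal('F'). Output: "UF"
Token 3: literal('N'). Output: "UFN"
Token 4: literal('L'). Output: "UFNL"
Token 5: backref(off=2, len=4). Buffer before: "UFNL" (len 4)
  byte 1: read out[2]='N', append. Buffer now: "UFNLN"
  byte 2: read out[3]='L', append. Buffer now: "UFNLNL"
  byte 3: read out[4]='N', append. Buffer now: "UFNLNLN"
  byte 4: read out[5]='L', append. Buffer now: "UFNLNLNL"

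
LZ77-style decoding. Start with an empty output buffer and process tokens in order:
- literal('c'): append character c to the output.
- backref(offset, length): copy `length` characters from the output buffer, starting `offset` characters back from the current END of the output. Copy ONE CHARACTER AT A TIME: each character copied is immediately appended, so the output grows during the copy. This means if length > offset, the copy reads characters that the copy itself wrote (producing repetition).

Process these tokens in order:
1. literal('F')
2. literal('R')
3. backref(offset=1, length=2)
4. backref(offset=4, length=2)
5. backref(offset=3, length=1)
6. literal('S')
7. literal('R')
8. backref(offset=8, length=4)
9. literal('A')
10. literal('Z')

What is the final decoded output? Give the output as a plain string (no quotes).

Answer: FRRRFRRSRRRRFAZ

Derivation:
Token 1: literal('F'). Output: "F"
Token 2: literal('R'). Output: "FR"
Token 3: backref(off=1, len=2) (overlapping!). Copied 'RR' from pos 1. Output: "FRRR"
Token 4: backref(off=4, len=2). Copied 'FR' from pos 0. Output: "FRRRFR"
Token 5: backref(off=3, len=1). Copied 'R' from pos 3. Output: "FRRRFRR"
Token 6: literal('S'). Output: "FRRRFRRS"
Token 7: literal('R'). Output: "FRRRFRRSR"
Token 8: backref(off=8, len=4). Copied 'RRRF' from pos 1. Output: "FRRRFRRSRRRRF"
Token 9: literal('A'). Output: "FRRRFRRSRRRRFA"
Token 10: literal('Z'). Output: "FRRRFRRSRRRRFAZ"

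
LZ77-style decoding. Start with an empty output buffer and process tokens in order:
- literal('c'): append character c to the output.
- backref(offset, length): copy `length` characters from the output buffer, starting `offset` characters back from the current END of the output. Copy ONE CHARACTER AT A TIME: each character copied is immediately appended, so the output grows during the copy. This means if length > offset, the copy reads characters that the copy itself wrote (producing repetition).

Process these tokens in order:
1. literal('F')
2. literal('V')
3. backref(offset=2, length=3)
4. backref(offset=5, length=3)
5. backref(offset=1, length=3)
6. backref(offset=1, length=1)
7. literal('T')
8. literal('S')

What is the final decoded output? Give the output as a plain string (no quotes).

Token 1: literal('F'). Output: "F"
Token 2: literal('V'). Output: "FV"
Token 3: backref(off=2, len=3) (overlapping!). Copied 'FVF' from pos 0. Output: "FVFVF"
Token 4: backref(off=5, len=3). Copied 'FVF' from pos 0. Output: "FVFVFFVF"
Token 5: backref(off=1, len=3) (overlapping!). Copied 'FFF' from pos 7. Output: "FVFVFFVFFFF"
Token 6: backref(off=1, len=1). Copied 'F' from pos 10. Output: "FVFVFFVFFFFF"
Token 7: literal('T'). Output: "FVFVFFVFFFFFT"
Token 8: literal('S'). Output: "FVFVFFVFFFFFTS"

Answer: FVFVFFVFFFFFTS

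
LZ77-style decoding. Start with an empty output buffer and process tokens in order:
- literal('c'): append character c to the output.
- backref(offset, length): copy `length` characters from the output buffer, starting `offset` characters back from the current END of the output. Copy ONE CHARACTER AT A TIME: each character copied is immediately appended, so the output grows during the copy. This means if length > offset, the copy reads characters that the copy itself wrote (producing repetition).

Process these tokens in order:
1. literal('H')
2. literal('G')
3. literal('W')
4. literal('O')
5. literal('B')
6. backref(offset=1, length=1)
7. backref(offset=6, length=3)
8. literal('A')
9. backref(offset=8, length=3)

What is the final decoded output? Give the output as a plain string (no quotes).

Answer: HGWOBBHGWAWOB

Derivation:
Token 1: literal('H'). Output: "H"
Token 2: literal('G'). Output: "HG"
Token 3: literal('W'). Output: "HGW"
Token 4: literal('O'). Output: "HGWO"
Token 5: literal('B'). Output: "HGWOB"
Token 6: backref(off=1, len=1). Copied 'B' from pos 4. Output: "HGWOBB"
Token 7: backref(off=6, len=3). Copied 'HGW' from pos 0. Output: "HGWOBBHGW"
Token 8: literal('A'). Output: "HGWOBBHGWA"
Token 9: backref(off=8, len=3). Copied 'WOB' from pos 2. Output: "HGWOBBHGWAWOB"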